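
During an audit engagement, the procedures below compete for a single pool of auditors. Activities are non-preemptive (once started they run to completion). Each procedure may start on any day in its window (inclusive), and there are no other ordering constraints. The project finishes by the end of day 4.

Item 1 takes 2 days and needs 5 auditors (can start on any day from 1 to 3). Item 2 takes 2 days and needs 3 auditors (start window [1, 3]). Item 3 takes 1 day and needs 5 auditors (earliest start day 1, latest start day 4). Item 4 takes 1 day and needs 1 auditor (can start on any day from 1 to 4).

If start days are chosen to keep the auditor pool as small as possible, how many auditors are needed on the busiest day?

Early-start (Item 1@1, Item 2@1, Item 3@1, Item 4@1) gives peak 14: d1:14  d2:8  d3:0  d4:0.
Shift Item 3→3, Item 4→3.
Schedule Item 1@1, Item 2@1, Item 3@3, Item 4@3: d1:8  d2:8  d3:6  d4:0 — peak 8.

8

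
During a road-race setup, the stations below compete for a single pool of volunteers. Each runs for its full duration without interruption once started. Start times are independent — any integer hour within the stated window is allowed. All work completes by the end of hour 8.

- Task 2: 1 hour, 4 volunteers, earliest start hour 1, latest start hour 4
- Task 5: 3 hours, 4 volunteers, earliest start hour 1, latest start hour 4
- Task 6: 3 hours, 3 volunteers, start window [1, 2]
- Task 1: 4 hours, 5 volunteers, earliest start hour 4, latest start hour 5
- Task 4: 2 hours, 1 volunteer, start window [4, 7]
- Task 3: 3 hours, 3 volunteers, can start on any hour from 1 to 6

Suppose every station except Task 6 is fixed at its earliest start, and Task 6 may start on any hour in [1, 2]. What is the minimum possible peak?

Task 6@1: h1:14  h2:10  h3:10  h4:6  h5:6  h6:5  h7:5  h8:0 → peak 14
Task 6@2: h1:11  h2:10  h3:10  h4:9  h5:6  h6:5  h7:5  h8:0 → peak 11
Best is Task 6@2, peak 11.

11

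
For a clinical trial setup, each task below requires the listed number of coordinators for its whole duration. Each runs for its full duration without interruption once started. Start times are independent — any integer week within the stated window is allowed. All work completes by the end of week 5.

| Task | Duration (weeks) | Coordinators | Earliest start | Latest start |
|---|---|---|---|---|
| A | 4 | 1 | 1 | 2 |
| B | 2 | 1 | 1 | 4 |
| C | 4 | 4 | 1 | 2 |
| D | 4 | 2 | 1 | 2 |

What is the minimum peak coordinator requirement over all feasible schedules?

Schedule A@1, B@1, C@1, D@1: w1:8  w2:8  w3:7  w4:7  w5:0 — peak 8.

8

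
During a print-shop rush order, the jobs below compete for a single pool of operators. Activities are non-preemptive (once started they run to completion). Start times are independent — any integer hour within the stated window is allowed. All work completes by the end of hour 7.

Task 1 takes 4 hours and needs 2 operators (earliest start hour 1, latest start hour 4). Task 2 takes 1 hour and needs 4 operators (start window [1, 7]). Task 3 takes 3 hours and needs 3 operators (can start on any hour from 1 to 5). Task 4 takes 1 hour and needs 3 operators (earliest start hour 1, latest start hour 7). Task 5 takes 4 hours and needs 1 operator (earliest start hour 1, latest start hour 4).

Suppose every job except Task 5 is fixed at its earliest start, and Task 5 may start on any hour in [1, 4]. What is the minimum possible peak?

Task 5@1: h1:13  h2:6  h3:6  h4:3  h5:0  h6:0  h7:0 → peak 13
Task 5@2: h1:12  h2:6  h3:6  h4:3  h5:1  h6:0  h7:0 → peak 12
Task 5@3: h1:12  h2:5  h3:6  h4:3  h5:1  h6:1  h7:0 → peak 12
Task 5@4: h1:12  h2:5  h3:5  h4:3  h5:1  h6:1  h7:1 → peak 12
Best is Task 5@2, peak 12.

12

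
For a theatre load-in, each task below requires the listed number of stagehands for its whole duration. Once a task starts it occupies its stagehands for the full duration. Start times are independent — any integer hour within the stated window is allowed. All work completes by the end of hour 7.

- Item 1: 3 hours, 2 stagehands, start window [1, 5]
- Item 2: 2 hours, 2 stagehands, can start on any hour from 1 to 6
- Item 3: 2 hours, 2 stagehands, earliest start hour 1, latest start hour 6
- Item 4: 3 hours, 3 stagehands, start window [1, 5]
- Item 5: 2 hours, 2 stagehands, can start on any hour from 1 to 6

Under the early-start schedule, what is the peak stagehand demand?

Early-start schedule: Item 1@1, Item 2@1, Item 3@1, Item 4@1, Item 5@1.
Load per hour: hour 1: 11, hour 2: 11, hour 3: 5, hour 4: 0, hour 5: 0, hour 6: 0, hour 7: 0.
Peak is 11.

11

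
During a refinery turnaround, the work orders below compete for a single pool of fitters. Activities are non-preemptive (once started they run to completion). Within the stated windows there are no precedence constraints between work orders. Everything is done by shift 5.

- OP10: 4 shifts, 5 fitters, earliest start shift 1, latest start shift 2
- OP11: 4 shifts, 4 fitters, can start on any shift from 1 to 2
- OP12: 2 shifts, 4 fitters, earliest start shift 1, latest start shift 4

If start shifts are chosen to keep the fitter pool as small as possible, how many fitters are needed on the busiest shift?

13

Schedule OP10@1, OP11@1, OP12@1: s1:13  s2:13  s3:9  s4:9  s5:0 — peak 13.
No arrangement of the 16 feasible schedules does better.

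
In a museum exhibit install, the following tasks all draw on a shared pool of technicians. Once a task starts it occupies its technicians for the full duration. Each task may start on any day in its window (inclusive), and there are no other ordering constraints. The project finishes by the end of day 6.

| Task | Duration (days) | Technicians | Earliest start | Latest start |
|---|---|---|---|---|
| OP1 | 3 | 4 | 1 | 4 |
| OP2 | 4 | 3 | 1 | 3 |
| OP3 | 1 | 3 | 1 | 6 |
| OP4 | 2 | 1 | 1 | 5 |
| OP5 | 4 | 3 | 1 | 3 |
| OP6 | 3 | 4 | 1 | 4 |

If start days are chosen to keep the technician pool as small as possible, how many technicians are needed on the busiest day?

Early-start (OP1@1, OP2@1, OP3@1, OP4@1, OP5@1, OP6@1) gives peak 18: d1:18  d2:15  d3:14  d4:6  d5:0  d6:0.
Shift OP4→5, OP5→2, OP6→4.
Schedule OP1@1, OP2@1, OP3@1, OP4@5, OP5@2, OP6@4: d1:10  d2:10  d3:10  d4:10  d5:8  d6:5 — peak 10.

10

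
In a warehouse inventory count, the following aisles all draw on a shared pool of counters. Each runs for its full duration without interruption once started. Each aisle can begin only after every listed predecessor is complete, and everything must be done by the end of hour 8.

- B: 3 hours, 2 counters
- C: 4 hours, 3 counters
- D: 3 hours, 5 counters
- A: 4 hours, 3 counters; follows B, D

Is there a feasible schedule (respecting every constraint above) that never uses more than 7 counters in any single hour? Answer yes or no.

Schedule B@1, C@4, D@1, A@4: h1:7  h2:7  h3:7  h4:6  h5:6  h6:6  h7:6  h8:0 — peak 7 ≤ 7.

yes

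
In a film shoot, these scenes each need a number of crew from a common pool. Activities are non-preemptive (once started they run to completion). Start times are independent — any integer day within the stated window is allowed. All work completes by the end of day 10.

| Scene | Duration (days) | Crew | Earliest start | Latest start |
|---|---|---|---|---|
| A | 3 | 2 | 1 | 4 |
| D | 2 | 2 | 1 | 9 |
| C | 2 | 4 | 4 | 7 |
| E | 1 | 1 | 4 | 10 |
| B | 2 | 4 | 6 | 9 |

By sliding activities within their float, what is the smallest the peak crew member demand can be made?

Early-start (A@1, D@1, C@4, E@4, B@6) gives peak 5: d1:4  d2:4  d3:2  d4:5  d5:4  d6:4  d7:4  d8:0  d9:0  d10:0.
Shift E→6, B→7.
Schedule A@1, D@1, C@4, E@6, B@7: d1:4  d2:4  d3:2  d4:4  d5:4  d6:1  d7:4  d8:4  d9:0  d10:0 — peak 4.

4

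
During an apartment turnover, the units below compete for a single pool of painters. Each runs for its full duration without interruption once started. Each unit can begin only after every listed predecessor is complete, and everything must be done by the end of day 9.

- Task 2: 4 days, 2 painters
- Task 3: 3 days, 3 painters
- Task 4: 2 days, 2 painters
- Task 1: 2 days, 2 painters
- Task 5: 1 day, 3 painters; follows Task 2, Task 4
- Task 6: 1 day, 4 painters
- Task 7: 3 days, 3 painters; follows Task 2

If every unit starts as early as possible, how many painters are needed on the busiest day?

Early-start schedule: Task 2@1, Task 3@1, Task 4@1, Task 1@1, Task 5@5, Task 6@1, Task 7@5.
Load per day: day 1: 13, day 2: 9, day 3: 5, day 4: 2, day 5: 6, day 6: 3, day 7: 3, day 8: 0, day 9: 0.
Peak is 13.

13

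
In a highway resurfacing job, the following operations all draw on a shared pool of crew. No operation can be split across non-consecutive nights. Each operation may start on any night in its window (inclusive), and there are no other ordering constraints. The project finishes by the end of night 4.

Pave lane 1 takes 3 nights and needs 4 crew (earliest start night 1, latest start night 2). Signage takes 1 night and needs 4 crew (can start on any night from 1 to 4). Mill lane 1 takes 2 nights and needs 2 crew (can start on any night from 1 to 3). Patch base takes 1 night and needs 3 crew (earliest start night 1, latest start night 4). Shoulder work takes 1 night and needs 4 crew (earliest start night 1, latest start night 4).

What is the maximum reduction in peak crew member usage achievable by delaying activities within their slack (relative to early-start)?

Early-start peak: n1:17  n2:6  n3:4  n4:0 ⇒ 17.
Leveled (Pave lane 1@1, Signage@1, Mill lane 1@2, Patch base@4, Shoulder work@4): n1:8  n2:6  n3:6  n4:7 ⇒ 8.
Reduction 17 − 8 = 9.

9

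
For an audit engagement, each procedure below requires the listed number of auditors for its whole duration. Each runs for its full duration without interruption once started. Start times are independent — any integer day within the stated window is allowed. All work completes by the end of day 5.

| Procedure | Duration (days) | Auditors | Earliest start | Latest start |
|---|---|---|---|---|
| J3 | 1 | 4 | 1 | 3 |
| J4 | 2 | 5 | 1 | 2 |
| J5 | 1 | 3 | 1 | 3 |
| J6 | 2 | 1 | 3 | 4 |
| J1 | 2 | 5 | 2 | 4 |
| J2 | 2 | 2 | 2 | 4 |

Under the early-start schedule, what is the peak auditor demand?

12

Early-start schedule: J3@1, J4@1, J5@1, J6@3, J1@2, J2@2.
Load per day: day 1: 12, day 2: 12, day 3: 8, day 4: 1, day 5: 0.
Peak is 12.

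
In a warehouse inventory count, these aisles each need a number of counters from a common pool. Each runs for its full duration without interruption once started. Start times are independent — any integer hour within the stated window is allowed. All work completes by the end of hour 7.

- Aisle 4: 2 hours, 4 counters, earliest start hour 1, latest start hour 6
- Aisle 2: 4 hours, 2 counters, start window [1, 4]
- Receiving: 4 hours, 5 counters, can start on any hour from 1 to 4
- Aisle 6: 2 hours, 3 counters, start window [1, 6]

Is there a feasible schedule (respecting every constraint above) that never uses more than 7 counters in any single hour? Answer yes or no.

Schedule Aisle 4@1, Aisle 2@3, Receiving@3, Aisle 6@1: h1:7  h2:7  h3:7  h4:7  h5:7  h6:7  h7:0 — peak 7 ≤ 7.

yes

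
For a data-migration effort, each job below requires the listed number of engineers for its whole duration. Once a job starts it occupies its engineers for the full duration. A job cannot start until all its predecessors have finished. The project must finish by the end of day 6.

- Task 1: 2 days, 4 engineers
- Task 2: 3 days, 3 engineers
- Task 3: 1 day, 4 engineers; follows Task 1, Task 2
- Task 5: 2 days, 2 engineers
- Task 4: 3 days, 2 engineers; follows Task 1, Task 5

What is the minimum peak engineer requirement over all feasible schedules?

6

Early-start (Task 1@1, Task 2@1, Task 3@4, Task 5@1, Task 4@3) gives peak 9: d1:9  d2:9  d3:5  d4:6  d5:2  d6:0.
Shift Task 2→3, Task 3→6.
Schedule Task 1@1, Task 2@3, Task 3@6, Task 5@1, Task 4@3: d1:6  d2:6  d3:5  d4:5  d5:5  d6:4 — peak 6.
Total engineer-days = 31 over 6 days ⇒ peak ≥ ⌈31/6⌉ = 6, so 6 is optimal.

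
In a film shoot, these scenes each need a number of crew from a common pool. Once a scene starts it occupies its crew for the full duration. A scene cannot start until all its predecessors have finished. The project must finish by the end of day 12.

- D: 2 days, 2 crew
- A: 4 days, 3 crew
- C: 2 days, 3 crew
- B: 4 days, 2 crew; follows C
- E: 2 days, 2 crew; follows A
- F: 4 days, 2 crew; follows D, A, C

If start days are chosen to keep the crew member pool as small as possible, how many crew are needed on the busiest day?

Early-start (D@1, A@1, C@1, B@3, E@5, F@5) gives peak 8: d1:8  d2:8  d3:5  d4:5  d5:6  d6:6  d7:2  d8:2  d9:0  d10:0  d11:0  d12:0.
Shift D→5, C→7, B→9, F→9.
Schedule D@5, A@1, C@7, B@9, E@5, F@9: d1:3  d2:3  d3:3  d4:3  d5:4  d6:4  d7:3  d8:3  d9:4  d10:4  d11:4  d12:4 — peak 4.
Total crew member-days = 42 over 12 days ⇒ peak ≥ ⌈42/12⌉ = 4, so 4 is optimal.

4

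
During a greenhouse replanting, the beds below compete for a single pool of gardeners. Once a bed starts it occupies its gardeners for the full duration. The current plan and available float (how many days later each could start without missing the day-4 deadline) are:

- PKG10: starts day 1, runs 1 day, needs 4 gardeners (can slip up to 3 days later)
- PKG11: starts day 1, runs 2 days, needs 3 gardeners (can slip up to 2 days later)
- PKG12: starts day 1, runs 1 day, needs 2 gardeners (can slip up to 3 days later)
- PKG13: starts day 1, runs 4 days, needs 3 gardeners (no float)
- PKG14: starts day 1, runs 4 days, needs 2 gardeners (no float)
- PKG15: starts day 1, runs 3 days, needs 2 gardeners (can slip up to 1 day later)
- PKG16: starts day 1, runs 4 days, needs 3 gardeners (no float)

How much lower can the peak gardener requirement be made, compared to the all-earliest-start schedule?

Early-start peak: d1:19  d2:13  d3:10  d4:8 ⇒ 19.
Leveled (PKG10@1, PKG11@2, PKG12@4, PKG13@1, PKG14@1, PKG15@2, PKG16@1): d1:12  d2:13  d3:13  d4:12 ⇒ 13.
Reduction 19 − 13 = 6.

6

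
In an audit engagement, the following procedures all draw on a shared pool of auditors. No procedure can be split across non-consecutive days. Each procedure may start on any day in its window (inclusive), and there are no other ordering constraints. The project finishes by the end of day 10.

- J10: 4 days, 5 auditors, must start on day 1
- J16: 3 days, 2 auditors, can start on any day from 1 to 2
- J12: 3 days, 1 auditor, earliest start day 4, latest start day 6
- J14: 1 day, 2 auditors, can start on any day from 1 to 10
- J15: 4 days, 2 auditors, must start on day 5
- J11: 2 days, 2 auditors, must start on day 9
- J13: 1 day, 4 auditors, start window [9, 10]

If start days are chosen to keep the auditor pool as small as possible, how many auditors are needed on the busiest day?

7

Early-start (J10@1, J16@1, J12@4, J14@1, J15@5, J11@9, J13@9) gives peak 9: d1:9  d2:7  d3:7  d4:6  d5:3  d6:3  d7:2  d8:2  d9:6  d10:2.
Shift J14→5.
Schedule J10@1, J16@1, J12@4, J14@5, J15@5, J11@9, J13@9: d1:7  d2:7  d3:7  d4:6  d5:5  d6:3  d7:2  d8:2  d9:6  d10:2 — peak 7.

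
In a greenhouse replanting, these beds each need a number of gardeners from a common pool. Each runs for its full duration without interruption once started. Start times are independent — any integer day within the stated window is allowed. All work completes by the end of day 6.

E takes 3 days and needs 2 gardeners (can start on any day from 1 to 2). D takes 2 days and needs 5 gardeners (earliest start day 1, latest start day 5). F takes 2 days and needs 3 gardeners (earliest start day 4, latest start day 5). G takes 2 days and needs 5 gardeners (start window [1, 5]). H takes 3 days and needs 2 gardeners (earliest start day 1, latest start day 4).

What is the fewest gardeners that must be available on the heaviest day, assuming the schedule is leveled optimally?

7

Early-start (E@1, D@1, F@4, G@1, H@1) gives peak 14: d1:14  d2:14  d3:4  d4:3  d5:3  d6:0.
Shift F→5, G→3, H→4.
Schedule E@1, D@1, F@5, G@3, H@4: d1:7  d2:7  d3:7  d4:7  d5:5  d6:5 — peak 7.
Total gardener-days = 38 over 6 days ⇒ peak ≥ ⌈38/6⌉ = 7, so 7 is optimal.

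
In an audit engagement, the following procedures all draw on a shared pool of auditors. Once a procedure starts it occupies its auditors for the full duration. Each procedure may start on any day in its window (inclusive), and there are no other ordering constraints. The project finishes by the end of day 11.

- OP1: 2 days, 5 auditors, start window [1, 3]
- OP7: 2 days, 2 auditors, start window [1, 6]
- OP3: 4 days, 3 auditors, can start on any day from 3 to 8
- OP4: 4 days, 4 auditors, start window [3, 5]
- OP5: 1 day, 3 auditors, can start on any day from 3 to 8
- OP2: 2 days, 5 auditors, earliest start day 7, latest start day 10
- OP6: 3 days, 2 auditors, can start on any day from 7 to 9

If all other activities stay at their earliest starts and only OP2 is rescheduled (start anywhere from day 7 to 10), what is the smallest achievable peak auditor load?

OP2@7: d1:7  d2:7  d3:10  d4:7  d5:7  d6:7  d7:7  d8:7  d9:2  d10:0  d11:0 → peak 10
OP2@8: d1:7  d2:7  d3:10  d4:7  d5:7  d6:7  d7:2  d8:7  d9:7  d10:0  d11:0 → peak 10
OP2@9: d1:7  d2:7  d3:10  d4:7  d5:7  d6:7  d7:2  d8:2  d9:7  d10:5  d11:0 → peak 10
OP2@10: d1:7  d2:7  d3:10  d4:7  d5:7  d6:7  d7:2  d8:2  d9:2  d10:5  d11:5 → peak 10
Best is OP2@7, peak 10.

10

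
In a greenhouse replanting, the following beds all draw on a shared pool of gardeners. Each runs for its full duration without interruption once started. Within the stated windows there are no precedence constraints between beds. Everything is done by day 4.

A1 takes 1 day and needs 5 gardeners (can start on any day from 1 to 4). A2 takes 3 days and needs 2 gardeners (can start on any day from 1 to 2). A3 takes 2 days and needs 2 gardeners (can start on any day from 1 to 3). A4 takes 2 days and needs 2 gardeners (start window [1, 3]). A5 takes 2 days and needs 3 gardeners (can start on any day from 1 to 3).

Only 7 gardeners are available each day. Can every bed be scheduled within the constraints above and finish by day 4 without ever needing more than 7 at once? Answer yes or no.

yes

Schedule A1@1, A2@2, A3@1, A4@2, A5@3: d1:7  d2:6  d3:7  d4:5 — peak 7 ≤ 7.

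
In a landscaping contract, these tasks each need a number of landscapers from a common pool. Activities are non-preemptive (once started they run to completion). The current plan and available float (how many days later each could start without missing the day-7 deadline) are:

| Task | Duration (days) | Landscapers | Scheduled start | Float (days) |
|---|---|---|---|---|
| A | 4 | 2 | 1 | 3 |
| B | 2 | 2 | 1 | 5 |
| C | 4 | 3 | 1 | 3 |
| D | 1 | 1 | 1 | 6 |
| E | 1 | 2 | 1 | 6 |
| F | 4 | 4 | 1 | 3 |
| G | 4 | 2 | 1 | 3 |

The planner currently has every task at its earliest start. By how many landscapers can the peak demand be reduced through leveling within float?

Early-start peak: d1:16  d2:13  d3:11  d4:11  d5:0  d6:0  d7:0 ⇒ 16.
Leveled (A@1, B@1, C@1, D@1, E@1, F@2, G@3): d1:10  d2:11  d3:11  d4:11  d5:6  d6:2  d7:0 ⇒ 11.
Reduction 16 − 11 = 5.

5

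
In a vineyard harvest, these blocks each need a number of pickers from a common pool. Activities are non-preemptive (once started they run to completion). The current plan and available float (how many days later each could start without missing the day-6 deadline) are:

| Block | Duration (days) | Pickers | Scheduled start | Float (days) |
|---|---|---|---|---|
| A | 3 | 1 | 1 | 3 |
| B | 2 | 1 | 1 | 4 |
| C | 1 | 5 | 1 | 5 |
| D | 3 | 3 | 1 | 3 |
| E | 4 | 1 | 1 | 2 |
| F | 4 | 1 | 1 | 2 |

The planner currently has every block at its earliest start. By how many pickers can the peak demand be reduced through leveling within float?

6

Early-start peak: d1:12  d2:7  d3:6  d4:2  d5:0  d6:0 ⇒ 12.
Leveled (A@1, B@1, C@5, D@1, E@1, F@3): d1:6  d2:6  d3:6  d4:2  d5:6  d6:1 ⇒ 6.
Reduction 12 − 6 = 6.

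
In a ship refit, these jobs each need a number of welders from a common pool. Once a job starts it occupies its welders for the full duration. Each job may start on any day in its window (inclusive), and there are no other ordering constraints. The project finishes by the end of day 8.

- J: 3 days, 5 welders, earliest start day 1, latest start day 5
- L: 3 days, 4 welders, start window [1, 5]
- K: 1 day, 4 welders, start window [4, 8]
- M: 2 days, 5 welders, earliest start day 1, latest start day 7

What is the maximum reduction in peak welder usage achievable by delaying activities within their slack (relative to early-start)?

Early-start peak: d1:14  d2:14  d3:9  d4:4  d5:0  d6:0  d7:0  d8:0 ⇒ 14.
Leveled (J@1, L@4, K@4, M@7): d1:5  d2:5  d3:5  d4:8  d5:4  d6:4  d7:5  d8:5 ⇒ 8.
Reduction 14 − 8 = 6.

6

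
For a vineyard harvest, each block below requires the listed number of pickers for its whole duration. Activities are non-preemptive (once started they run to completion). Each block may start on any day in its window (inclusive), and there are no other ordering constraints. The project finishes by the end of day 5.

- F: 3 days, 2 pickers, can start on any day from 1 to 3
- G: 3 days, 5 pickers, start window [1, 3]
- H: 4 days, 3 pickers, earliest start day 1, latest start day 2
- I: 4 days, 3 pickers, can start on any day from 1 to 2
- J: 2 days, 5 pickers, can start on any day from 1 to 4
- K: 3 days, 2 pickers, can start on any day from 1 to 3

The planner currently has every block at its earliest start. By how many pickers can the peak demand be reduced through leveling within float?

5

Early-start peak: d1:20  d2:20  d3:15  d4:6  d5:0 ⇒ 20.
Leveled (F@1, G@1, H@1, I@1, J@4, K@1): d1:15  d2:15  d3:15  d4:11  d5:5 ⇒ 15.
Reduction 20 − 15 = 5.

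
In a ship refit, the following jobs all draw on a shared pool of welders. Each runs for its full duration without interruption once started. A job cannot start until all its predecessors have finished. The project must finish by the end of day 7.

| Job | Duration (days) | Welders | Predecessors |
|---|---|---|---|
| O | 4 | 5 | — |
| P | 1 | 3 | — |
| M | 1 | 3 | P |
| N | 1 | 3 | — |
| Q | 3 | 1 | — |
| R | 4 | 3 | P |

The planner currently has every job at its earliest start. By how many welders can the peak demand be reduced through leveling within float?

4

Early-start peak: d1:12  d2:12  d3:9  d4:8  d5:3  d6:0  d7:0 ⇒ 12.
Leveled (O@1, P@1, M@2, N@3, Q@5, R@4): d1:8  d2:8  d3:8  d4:8  d5:4  d6:4  d7:4 ⇒ 8.
Reduction 12 − 8 = 4.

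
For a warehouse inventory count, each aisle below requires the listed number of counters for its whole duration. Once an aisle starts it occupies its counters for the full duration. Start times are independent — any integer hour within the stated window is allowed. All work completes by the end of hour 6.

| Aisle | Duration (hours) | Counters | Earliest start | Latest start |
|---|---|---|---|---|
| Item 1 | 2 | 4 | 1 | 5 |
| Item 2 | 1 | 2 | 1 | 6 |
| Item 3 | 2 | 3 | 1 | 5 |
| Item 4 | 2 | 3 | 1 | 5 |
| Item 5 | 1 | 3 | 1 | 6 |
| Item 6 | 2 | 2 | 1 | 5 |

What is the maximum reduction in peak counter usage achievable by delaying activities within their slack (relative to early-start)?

Early-start peak: h1:17  h2:12  h3:0  h4:0  h5:0  h6:0 ⇒ 17.
Leveled (Item 1@1, Item 2@1, Item 3@3, Item 4@3, Item 5@5, Item 6@5): h1:6  h2:4  h3:6  h4:6  h5:5  h6:2 ⇒ 6.
Reduction 17 − 6 = 11.

11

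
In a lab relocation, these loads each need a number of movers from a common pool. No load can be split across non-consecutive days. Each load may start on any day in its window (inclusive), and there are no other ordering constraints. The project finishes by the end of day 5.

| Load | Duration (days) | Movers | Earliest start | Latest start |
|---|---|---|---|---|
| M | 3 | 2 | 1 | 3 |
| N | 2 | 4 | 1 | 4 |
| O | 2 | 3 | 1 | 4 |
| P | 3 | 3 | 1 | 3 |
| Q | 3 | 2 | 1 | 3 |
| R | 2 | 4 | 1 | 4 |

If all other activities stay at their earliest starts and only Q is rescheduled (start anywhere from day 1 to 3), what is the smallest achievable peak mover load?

16

Q@1: d1:18  d2:18  d3:7  d4:0  d5:0 → peak 18
Q@2: d1:16  d2:18  d3:7  d4:2  d5:0 → peak 18
Q@3: d1:16  d2:16  d3:7  d4:2  d5:2 → peak 16
Best is Q@3, peak 16.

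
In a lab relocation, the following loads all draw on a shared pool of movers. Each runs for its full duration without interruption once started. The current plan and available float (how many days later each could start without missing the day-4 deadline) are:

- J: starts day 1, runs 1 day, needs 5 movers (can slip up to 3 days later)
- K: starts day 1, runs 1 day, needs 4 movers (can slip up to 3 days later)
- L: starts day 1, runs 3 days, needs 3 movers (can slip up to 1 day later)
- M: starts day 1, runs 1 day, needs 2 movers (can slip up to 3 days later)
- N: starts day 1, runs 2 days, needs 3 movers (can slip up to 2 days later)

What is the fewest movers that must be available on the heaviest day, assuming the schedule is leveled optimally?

7

Early-start (J@1, K@1, L@1, M@1, N@1) gives peak 17: d1:17  d2:6  d3:3  d4:0.
Shift K→2, L→2, N→3.
Schedule J@1, K@2, L@2, M@1, N@3: d1:7  d2:7  d3:6  d4:6 — peak 7.
Total mover-days = 26 over 4 days ⇒ peak ≥ ⌈26/4⌉ = 7, so 7 is optimal.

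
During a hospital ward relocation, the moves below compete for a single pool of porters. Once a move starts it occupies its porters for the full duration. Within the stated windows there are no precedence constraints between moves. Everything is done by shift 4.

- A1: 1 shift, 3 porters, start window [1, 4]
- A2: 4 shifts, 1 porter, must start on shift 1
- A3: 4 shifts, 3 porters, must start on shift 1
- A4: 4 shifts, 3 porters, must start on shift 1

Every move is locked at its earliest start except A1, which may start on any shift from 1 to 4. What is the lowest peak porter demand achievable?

10

A1@1: s1:10  s2:7  s3:7  s4:7 → peak 10
A1@2: s1:7  s2:10  s3:7  s4:7 → peak 10
A1@3: s1:7  s2:7  s3:10  s4:7 → peak 10
A1@4: s1:7  s2:7  s3:7  s4:10 → peak 10
Best is A1@1, peak 10.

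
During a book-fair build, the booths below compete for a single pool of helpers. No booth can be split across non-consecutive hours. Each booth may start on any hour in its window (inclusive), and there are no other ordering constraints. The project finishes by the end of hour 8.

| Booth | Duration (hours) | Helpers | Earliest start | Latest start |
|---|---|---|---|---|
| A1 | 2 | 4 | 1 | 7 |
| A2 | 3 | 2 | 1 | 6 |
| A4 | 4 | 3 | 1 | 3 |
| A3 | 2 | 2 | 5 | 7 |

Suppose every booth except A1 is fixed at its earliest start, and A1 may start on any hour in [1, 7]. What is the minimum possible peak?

A1@1: h1:9  h2:9  h3:5  h4:3  h5:2  h6:2  h7:0  h8:0 → peak 9
A1@2: h1:5  h2:9  h3:9  h4:3  h5:2  h6:2  h7:0  h8:0 → peak 9
A1@3: h1:5  h2:5  h3:9  h4:7  h5:2  h6:2  h7:0  h8:0 → peak 9
A1@4: h1:5  h2:5  h3:5  h4:7  h5:6  h6:2  h7:0  h8:0 → peak 7
A1@5: h1:5  h2:5  h3:5  h4:3  h5:6  h6:6  h7:0  h8:0 → peak 6
A1@6: h1:5  h2:5  h3:5  h4:3  h5:2  h6:6  h7:4  h8:0 → peak 6
A1@7: h1:5  h2:5  h3:5  h4:3  h5:2  h6:2  h7:4  h8:4 → peak 5
Best is A1@7, peak 5.

5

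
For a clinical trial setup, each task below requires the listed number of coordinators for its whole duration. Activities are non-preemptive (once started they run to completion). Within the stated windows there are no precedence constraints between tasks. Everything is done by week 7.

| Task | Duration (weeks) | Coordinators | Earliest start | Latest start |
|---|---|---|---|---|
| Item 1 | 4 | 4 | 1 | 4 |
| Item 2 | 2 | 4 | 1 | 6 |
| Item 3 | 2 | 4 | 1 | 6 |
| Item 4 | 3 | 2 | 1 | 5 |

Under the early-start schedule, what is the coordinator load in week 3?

At early start, week 3 has: Item 1, Item 4.
Demand: 4 + 2 = 6.

6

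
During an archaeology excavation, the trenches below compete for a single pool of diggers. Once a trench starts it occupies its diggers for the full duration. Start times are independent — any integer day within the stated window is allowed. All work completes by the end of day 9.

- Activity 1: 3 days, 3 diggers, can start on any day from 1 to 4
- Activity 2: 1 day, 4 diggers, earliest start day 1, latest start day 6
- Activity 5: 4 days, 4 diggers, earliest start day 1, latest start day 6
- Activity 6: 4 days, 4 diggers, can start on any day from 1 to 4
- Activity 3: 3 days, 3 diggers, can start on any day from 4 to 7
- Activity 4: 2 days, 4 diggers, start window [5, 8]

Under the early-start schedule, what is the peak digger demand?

Early-start schedule: Activity 1@1, Activity 2@1, Activity 5@1, Activity 6@1, Activity 3@4, Activity 4@5.
Load per day: day 1: 15, day 2: 11, day 3: 11, day 4: 11, day 5: 7, day 6: 7, day 7: 0, day 8: 0, day 9: 0.
Peak is 15.

15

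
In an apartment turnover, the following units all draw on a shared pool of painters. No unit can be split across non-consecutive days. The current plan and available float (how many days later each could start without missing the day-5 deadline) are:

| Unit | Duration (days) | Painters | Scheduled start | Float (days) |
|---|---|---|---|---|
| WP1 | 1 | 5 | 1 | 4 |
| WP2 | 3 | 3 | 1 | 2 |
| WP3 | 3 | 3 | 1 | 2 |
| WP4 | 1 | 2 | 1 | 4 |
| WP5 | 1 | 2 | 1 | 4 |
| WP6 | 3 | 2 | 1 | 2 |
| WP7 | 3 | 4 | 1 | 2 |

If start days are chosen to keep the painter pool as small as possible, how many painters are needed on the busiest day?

12

Early-start (WP1@1, WP2@1, WP3@1, WP4@1, WP5@1, WP6@1, WP7@1) gives peak 21: d1:21  d2:12  d3:12  d4:0  d5:0.
Shift WP4→2, WP5→2, WP6→2, WP7→3.
Schedule WP1@1, WP2@1, WP3@1, WP4@2, WP5@2, WP6@2, WP7@3: d1:11  d2:12  d3:12  d4:6  d5:4 — peak 12.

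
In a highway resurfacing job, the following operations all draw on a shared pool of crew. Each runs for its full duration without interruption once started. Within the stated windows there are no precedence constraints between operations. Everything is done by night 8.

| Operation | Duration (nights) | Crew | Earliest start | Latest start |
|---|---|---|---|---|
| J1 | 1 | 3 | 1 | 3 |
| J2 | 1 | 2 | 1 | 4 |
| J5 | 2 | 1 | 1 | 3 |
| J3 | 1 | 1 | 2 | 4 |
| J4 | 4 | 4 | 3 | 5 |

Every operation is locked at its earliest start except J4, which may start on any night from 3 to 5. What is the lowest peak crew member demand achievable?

J4@3: n1:6  n2:2  n3:4  n4:4  n5:4  n6:4  n7:0  n8:0 → peak 6
J4@4: n1:6  n2:2  n3:0  n4:4  n5:4  n6:4  n7:4  n8:0 → peak 6
J4@5: n1:6  n2:2  n3:0  n4:0  n5:4  n6:4  n7:4  n8:4 → peak 6
Best is J4@3, peak 6.

6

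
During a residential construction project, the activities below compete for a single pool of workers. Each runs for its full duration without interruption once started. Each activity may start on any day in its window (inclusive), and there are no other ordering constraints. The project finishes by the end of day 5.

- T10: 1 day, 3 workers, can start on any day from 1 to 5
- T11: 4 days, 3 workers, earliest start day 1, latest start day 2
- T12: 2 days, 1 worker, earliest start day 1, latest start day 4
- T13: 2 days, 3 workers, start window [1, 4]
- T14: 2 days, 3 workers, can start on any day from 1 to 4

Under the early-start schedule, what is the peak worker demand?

13

Early-start schedule: T10@1, T11@1, T12@1, T13@1, T14@1.
Load per day: day 1: 13, day 2: 10, day 3: 3, day 4: 3, day 5: 0.
Peak is 13.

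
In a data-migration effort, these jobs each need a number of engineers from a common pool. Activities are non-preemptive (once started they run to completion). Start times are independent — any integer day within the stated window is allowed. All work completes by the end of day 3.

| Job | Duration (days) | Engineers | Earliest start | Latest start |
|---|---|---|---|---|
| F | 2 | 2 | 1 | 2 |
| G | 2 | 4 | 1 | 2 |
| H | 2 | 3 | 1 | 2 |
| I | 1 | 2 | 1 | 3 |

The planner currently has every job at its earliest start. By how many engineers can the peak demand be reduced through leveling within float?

Early-start peak: d1:11  d2:9  d3:0 ⇒ 11.
Leveled (F@1, G@1, H@1, I@3): d1:9  d2:9  d3:2 ⇒ 9.
Reduction 11 − 9 = 2.

2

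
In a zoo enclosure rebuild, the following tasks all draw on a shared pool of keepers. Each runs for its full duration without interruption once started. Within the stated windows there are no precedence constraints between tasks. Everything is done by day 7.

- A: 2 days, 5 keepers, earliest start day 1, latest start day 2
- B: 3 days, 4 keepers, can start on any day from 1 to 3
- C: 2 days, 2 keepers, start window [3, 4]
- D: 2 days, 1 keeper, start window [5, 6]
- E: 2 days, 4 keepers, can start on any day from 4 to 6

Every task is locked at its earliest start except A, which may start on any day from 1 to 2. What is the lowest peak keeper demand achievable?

A@1: d1:9  d2:9  d3:6  d4:6  d5:5  d6:1  d7:0 → peak 9
A@2: d1:4  d2:9  d3:11  d4:6  d5:5  d6:1  d7:0 → peak 11
Best is A@1, peak 9.

9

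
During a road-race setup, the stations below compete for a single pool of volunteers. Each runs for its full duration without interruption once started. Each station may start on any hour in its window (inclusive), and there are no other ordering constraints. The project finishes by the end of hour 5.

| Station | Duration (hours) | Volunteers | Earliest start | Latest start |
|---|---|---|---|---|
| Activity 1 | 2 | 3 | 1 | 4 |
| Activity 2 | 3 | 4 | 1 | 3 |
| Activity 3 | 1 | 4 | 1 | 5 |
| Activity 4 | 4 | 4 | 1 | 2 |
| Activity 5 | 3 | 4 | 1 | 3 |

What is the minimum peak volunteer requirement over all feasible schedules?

12

Early-start (Activity 1@1, Activity 2@1, Activity 3@1, Activity 4@1, Activity 5@1) gives peak 19: h1:19  h2:15  h3:12  h4:4  h5:0.
Shift Activity 4→2, Activity 5→3.
Schedule Activity 1@1, Activity 2@1, Activity 3@1, Activity 4@2, Activity 5@3: h1:11  h2:11  h3:12  h4:8  h5:8 — peak 12.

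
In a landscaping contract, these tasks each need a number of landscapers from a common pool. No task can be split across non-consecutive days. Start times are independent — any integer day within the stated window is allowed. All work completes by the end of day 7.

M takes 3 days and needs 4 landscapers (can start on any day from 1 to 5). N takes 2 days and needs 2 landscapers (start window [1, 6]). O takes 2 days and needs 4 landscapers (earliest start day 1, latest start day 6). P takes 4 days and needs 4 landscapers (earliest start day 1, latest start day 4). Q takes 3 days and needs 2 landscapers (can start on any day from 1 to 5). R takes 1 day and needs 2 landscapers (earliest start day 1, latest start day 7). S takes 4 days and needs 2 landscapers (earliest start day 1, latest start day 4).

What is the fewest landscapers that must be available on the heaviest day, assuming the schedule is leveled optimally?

8

Early-start (M@1, N@1, O@1, P@1, Q@1, R@1, S@1) gives peak 20: d1:20  d2:18  d3:12  d4:6  d5:0  d6:0  d7:0.
Shift O→6, P→4, Q→3, S→2.
Schedule M@1, N@1, O@6, P@4, Q@3, R@1, S@2: d1:8  d2:8  d3:8  d4:8  d5:8  d6:8  d7:8 — peak 8.
Total landscaper-days = 56 over 7 days ⇒ peak ≥ ⌈56/7⌉ = 8, so 8 is optimal.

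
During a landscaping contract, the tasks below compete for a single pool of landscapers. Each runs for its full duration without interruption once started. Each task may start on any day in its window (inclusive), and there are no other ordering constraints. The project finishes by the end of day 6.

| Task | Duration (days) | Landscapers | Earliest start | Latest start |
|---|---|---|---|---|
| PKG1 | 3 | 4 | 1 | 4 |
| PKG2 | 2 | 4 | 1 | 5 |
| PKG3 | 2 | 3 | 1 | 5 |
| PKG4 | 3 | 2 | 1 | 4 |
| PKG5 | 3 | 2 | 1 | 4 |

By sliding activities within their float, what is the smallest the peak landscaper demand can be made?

Early-start (PKG1@1, PKG2@1, PKG3@1, PKG4@1, PKG5@1) gives peak 15: d1:15  d2:15  d3:8  d4:0  d5:0  d6:0.
Shift PKG3→3, PKG4→4, PKG5→4.
Schedule PKG1@1, PKG2@1, PKG3@3, PKG4@4, PKG5@4: d1:8  d2:8  d3:7  d4:7  d5:4  d6:4 — peak 8.

8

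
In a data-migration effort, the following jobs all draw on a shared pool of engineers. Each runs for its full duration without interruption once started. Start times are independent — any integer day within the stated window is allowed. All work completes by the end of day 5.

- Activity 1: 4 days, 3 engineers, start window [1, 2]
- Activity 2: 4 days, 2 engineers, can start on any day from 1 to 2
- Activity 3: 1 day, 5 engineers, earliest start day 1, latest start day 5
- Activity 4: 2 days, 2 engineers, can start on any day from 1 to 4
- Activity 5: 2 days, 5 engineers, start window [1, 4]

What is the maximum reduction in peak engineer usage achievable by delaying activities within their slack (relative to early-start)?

7

Early-start peak: d1:17  d2:12  d3:5  d4:5  d5:0 ⇒ 17.
Leveled (Activity 1@1, Activity 2@1, Activity 3@1, Activity 4@2, Activity 5@4): d1:10  d2:7  d3:7  d4:10  d5:5 ⇒ 10.
Reduction 17 − 10 = 7.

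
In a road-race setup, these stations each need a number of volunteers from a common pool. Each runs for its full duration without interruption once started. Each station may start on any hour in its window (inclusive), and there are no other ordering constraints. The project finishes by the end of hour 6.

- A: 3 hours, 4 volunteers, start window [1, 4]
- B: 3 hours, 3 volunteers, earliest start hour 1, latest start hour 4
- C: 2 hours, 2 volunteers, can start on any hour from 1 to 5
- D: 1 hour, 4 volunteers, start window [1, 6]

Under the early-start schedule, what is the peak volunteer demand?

13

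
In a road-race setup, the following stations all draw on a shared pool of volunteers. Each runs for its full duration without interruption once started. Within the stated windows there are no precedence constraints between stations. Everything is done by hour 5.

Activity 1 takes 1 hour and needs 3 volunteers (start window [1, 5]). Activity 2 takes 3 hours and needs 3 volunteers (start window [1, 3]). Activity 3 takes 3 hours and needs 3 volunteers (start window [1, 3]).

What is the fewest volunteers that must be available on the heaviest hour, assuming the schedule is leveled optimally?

Early-start (Activity 1@1, Activity 2@1, Activity 3@1) gives peak 9: h1:9  h2:6  h3:6  h4:0  h5:0.
Shift Activity 3→2.
Schedule Activity 1@1, Activity 2@1, Activity 3@2: h1:6  h2:6  h3:6  h4:3  h5:0 — peak 6.

6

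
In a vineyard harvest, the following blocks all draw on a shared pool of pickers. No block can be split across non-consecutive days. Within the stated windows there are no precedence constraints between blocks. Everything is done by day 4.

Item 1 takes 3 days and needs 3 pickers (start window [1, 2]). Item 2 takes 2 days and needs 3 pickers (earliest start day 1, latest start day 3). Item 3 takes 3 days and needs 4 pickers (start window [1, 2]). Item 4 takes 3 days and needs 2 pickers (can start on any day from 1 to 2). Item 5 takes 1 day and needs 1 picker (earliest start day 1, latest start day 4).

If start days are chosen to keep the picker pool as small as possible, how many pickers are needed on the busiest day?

Early-start (Item 1@1, Item 2@1, Item 3@1, Item 4@1, Item 5@1) gives peak 13: d1:13  d2:12  d3:9  d4:0.
Shift Item 5→3.
Schedule Item 1@1, Item 2@1, Item 3@1, Item 4@1, Item 5@3: d1:12  d2:12  d3:10  d4:0 — peak 12.

12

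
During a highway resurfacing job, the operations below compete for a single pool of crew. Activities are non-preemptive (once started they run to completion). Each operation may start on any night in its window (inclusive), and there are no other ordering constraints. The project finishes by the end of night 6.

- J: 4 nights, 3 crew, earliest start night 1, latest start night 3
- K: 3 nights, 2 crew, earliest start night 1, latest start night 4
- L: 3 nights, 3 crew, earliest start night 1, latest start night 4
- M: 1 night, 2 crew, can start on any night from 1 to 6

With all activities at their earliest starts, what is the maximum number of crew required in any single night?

10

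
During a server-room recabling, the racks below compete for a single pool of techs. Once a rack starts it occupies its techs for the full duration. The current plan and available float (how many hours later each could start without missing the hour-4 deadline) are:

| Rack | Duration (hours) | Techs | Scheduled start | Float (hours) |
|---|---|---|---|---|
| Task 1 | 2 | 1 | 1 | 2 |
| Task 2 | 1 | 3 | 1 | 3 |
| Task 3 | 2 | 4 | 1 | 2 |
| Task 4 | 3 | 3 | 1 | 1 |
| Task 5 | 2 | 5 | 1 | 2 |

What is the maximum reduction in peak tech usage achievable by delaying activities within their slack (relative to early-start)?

8

Early-start peak: h1:16  h2:13  h3:3  h4:0 ⇒ 16.
Leveled (Task 1@1, Task 2@1, Task 3@1, Task 4@2, Task 5@3): h1:8  h2:8  h3:8  h4:8 ⇒ 8.
Reduction 16 − 8 = 8.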